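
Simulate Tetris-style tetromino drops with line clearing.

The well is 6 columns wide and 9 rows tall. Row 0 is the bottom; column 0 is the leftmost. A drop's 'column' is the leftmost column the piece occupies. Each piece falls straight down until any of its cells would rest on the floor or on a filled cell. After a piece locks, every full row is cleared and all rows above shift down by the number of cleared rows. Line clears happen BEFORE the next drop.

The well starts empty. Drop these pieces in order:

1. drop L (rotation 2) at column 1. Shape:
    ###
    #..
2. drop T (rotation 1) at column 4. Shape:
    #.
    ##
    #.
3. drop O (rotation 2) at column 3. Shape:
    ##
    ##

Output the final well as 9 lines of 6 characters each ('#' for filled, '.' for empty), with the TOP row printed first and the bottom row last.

Drop 1: L rot2 at col 1 lands with bottom-row=0; cleared 0 line(s) (total 0); column heights now [0 2 2 2 0 0], max=2
Drop 2: T rot1 at col 4 lands with bottom-row=0; cleared 0 line(s) (total 0); column heights now [0 2 2 2 3 2], max=3
Drop 3: O rot2 at col 3 lands with bottom-row=3; cleared 0 line(s) (total 0); column heights now [0 2 2 5 5 2], max=5

Answer: ......
......
......
......
...##.
...##.
....#.
.#####
.#..#.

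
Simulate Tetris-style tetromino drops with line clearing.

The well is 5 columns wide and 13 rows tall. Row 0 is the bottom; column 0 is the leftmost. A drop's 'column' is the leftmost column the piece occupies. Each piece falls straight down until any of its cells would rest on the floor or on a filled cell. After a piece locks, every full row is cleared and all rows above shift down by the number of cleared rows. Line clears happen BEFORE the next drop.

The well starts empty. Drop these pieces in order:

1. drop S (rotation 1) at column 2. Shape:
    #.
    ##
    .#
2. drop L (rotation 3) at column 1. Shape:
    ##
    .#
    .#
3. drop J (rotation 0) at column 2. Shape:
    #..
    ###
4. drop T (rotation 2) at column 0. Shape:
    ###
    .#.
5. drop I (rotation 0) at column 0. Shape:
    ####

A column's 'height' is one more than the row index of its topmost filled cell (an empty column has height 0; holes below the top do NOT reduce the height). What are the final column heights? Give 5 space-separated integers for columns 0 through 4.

Drop 1: S rot1 at col 2 lands with bottom-row=0; cleared 0 line(s) (total 0); column heights now [0 0 3 2 0], max=3
Drop 2: L rot3 at col 1 lands with bottom-row=3; cleared 0 line(s) (total 0); column heights now [0 6 6 2 0], max=6
Drop 3: J rot0 at col 2 lands with bottom-row=6; cleared 0 line(s) (total 0); column heights now [0 6 8 7 7], max=8
Drop 4: T rot2 at col 0 lands with bottom-row=7; cleared 0 line(s) (total 0); column heights now [9 9 9 7 7], max=9
Drop 5: I rot0 at col 0 lands with bottom-row=9; cleared 0 line(s) (total 0); column heights now [10 10 10 10 7], max=10

Answer: 10 10 10 10 7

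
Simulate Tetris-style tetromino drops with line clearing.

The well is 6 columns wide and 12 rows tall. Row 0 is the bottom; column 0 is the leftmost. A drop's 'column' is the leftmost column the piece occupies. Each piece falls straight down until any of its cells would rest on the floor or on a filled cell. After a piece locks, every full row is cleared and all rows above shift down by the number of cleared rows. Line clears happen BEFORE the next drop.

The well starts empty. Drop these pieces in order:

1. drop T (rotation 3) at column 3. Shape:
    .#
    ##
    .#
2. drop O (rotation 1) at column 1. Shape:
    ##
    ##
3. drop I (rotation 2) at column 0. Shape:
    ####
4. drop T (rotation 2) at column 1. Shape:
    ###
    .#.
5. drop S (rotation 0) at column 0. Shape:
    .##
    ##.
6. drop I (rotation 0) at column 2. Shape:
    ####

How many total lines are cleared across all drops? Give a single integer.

Answer: 0

Derivation:
Drop 1: T rot3 at col 3 lands with bottom-row=0; cleared 0 line(s) (total 0); column heights now [0 0 0 2 3 0], max=3
Drop 2: O rot1 at col 1 lands with bottom-row=0; cleared 0 line(s) (total 0); column heights now [0 2 2 2 3 0], max=3
Drop 3: I rot2 at col 0 lands with bottom-row=2; cleared 0 line(s) (total 0); column heights now [3 3 3 3 3 0], max=3
Drop 4: T rot2 at col 1 lands with bottom-row=3; cleared 0 line(s) (total 0); column heights now [3 5 5 5 3 0], max=5
Drop 5: S rot0 at col 0 lands with bottom-row=5; cleared 0 line(s) (total 0); column heights now [6 7 7 5 3 0], max=7
Drop 6: I rot0 at col 2 lands with bottom-row=7; cleared 0 line(s) (total 0); column heights now [6 7 8 8 8 8], max=8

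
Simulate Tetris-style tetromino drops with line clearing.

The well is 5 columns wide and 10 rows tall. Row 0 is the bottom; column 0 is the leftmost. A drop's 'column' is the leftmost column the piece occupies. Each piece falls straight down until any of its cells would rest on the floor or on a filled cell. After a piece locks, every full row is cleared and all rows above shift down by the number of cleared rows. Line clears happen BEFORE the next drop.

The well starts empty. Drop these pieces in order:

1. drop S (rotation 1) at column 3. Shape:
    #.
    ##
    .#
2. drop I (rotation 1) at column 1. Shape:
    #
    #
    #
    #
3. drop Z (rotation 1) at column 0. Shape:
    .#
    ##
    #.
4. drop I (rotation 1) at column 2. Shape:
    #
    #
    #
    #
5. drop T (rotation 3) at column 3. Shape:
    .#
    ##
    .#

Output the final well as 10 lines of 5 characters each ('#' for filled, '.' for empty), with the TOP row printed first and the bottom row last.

Answer: .....
.....
.....
.....
.....
.#...
##..#
.####
.####
.##.#

Derivation:
Drop 1: S rot1 at col 3 lands with bottom-row=0; cleared 0 line(s) (total 0); column heights now [0 0 0 3 2], max=3
Drop 2: I rot1 at col 1 lands with bottom-row=0; cleared 0 line(s) (total 0); column heights now [0 4 0 3 2], max=4
Drop 3: Z rot1 at col 0 lands with bottom-row=3; cleared 0 line(s) (total 0); column heights now [5 6 0 3 2], max=6
Drop 4: I rot1 at col 2 lands with bottom-row=0; cleared 0 line(s) (total 0); column heights now [5 6 4 3 2], max=6
Drop 5: T rot3 at col 3 lands with bottom-row=2; cleared 1 line(s) (total 1); column heights now [4 5 3 3 4], max=5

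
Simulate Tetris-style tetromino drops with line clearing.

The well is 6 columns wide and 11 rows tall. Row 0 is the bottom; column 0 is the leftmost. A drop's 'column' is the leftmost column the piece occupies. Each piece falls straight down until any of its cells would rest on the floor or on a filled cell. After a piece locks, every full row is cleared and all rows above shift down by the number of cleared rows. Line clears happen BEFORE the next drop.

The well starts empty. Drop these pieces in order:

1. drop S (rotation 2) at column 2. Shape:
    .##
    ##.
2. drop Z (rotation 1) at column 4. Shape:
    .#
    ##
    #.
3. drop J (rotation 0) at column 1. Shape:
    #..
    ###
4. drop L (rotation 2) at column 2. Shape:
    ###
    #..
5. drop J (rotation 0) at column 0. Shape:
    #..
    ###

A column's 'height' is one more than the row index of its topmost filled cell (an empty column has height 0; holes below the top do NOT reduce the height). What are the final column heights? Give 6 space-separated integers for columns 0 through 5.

Answer: 7 6 6 5 5 5

Derivation:
Drop 1: S rot2 at col 2 lands with bottom-row=0; cleared 0 line(s) (total 0); column heights now [0 0 1 2 2 0], max=2
Drop 2: Z rot1 at col 4 lands with bottom-row=2; cleared 0 line(s) (total 0); column heights now [0 0 1 2 4 5], max=5
Drop 3: J rot0 at col 1 lands with bottom-row=2; cleared 0 line(s) (total 0); column heights now [0 4 3 3 4 5], max=5
Drop 4: L rot2 at col 2 lands with bottom-row=3; cleared 0 line(s) (total 0); column heights now [0 4 5 5 5 5], max=5
Drop 5: J rot0 at col 0 lands with bottom-row=5; cleared 0 line(s) (total 0); column heights now [7 6 6 5 5 5], max=7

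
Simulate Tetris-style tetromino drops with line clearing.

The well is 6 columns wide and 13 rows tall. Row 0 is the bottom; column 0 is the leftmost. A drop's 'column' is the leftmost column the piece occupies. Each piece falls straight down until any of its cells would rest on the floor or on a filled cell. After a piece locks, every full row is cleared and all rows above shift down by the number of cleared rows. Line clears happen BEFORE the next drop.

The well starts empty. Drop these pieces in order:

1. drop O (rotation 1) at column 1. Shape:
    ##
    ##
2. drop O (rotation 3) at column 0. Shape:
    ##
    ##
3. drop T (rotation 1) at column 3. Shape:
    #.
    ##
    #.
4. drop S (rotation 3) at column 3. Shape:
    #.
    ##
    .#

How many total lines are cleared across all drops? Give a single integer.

Answer: 0

Derivation:
Drop 1: O rot1 at col 1 lands with bottom-row=0; cleared 0 line(s) (total 0); column heights now [0 2 2 0 0 0], max=2
Drop 2: O rot3 at col 0 lands with bottom-row=2; cleared 0 line(s) (total 0); column heights now [4 4 2 0 0 0], max=4
Drop 3: T rot1 at col 3 lands with bottom-row=0; cleared 0 line(s) (total 0); column heights now [4 4 2 3 2 0], max=4
Drop 4: S rot3 at col 3 lands with bottom-row=2; cleared 0 line(s) (total 0); column heights now [4 4 2 5 4 0], max=5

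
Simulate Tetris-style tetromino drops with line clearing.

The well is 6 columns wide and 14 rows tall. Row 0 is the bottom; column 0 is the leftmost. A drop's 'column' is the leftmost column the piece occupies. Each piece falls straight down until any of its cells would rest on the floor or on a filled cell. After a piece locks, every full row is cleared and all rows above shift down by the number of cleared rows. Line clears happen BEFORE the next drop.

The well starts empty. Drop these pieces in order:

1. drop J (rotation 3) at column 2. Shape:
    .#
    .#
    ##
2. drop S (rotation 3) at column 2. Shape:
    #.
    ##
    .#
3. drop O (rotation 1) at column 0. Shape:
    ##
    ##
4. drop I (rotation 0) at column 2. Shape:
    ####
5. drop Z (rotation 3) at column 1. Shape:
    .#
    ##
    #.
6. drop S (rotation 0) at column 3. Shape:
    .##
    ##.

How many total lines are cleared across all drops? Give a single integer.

Answer: 0

Derivation:
Drop 1: J rot3 at col 2 lands with bottom-row=0; cleared 0 line(s) (total 0); column heights now [0 0 1 3 0 0], max=3
Drop 2: S rot3 at col 2 lands with bottom-row=3; cleared 0 line(s) (total 0); column heights now [0 0 6 5 0 0], max=6
Drop 3: O rot1 at col 0 lands with bottom-row=0; cleared 0 line(s) (total 0); column heights now [2 2 6 5 0 0], max=6
Drop 4: I rot0 at col 2 lands with bottom-row=6; cleared 0 line(s) (total 0); column heights now [2 2 7 7 7 7], max=7
Drop 5: Z rot3 at col 1 lands with bottom-row=6; cleared 0 line(s) (total 0); column heights now [2 8 9 7 7 7], max=9
Drop 6: S rot0 at col 3 lands with bottom-row=7; cleared 0 line(s) (total 0); column heights now [2 8 9 8 9 9], max=9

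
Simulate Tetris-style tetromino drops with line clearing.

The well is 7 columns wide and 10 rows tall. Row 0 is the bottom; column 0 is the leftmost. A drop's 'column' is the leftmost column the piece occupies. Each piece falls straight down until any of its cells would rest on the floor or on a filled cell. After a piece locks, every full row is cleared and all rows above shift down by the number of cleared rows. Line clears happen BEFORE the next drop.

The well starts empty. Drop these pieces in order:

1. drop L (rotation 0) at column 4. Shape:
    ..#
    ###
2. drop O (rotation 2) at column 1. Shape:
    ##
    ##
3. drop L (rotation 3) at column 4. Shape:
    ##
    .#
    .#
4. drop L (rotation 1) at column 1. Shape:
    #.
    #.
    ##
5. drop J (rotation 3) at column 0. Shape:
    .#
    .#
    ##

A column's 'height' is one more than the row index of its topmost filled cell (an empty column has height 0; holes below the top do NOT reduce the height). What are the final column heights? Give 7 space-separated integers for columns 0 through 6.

Drop 1: L rot0 at col 4 lands with bottom-row=0; cleared 0 line(s) (total 0); column heights now [0 0 0 0 1 1 2], max=2
Drop 2: O rot2 at col 1 lands with bottom-row=0; cleared 0 line(s) (total 0); column heights now [0 2 2 0 1 1 2], max=2
Drop 3: L rot3 at col 4 lands with bottom-row=1; cleared 0 line(s) (total 0); column heights now [0 2 2 0 4 4 2], max=4
Drop 4: L rot1 at col 1 lands with bottom-row=2; cleared 0 line(s) (total 0); column heights now [0 5 3 0 4 4 2], max=5
Drop 5: J rot3 at col 0 lands with bottom-row=5; cleared 0 line(s) (total 0); column heights now [6 8 3 0 4 4 2], max=8

Answer: 6 8 3 0 4 4 2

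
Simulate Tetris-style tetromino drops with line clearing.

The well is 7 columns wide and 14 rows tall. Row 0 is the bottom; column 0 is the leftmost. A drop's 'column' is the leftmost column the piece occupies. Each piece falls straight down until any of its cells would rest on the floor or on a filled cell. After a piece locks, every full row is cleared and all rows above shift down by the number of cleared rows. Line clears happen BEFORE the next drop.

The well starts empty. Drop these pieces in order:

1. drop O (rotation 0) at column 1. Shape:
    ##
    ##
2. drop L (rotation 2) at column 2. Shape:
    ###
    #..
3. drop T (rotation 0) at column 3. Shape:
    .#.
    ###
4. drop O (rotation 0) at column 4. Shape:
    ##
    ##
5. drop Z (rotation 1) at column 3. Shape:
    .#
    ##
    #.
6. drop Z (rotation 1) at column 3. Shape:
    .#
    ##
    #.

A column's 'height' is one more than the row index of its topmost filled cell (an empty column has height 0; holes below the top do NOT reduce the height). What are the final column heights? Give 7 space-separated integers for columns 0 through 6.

Drop 1: O rot0 at col 1 lands with bottom-row=0; cleared 0 line(s) (total 0); column heights now [0 2 2 0 0 0 0], max=2
Drop 2: L rot2 at col 2 lands with bottom-row=2; cleared 0 line(s) (total 0); column heights now [0 2 4 4 4 0 0], max=4
Drop 3: T rot0 at col 3 lands with bottom-row=4; cleared 0 line(s) (total 0); column heights now [0 2 4 5 6 5 0], max=6
Drop 4: O rot0 at col 4 lands with bottom-row=6; cleared 0 line(s) (total 0); column heights now [0 2 4 5 8 8 0], max=8
Drop 5: Z rot1 at col 3 lands with bottom-row=7; cleared 0 line(s) (total 0); column heights now [0 2 4 9 10 8 0], max=10
Drop 6: Z rot1 at col 3 lands with bottom-row=9; cleared 0 line(s) (total 0); column heights now [0 2 4 11 12 8 0], max=12

Answer: 0 2 4 11 12 8 0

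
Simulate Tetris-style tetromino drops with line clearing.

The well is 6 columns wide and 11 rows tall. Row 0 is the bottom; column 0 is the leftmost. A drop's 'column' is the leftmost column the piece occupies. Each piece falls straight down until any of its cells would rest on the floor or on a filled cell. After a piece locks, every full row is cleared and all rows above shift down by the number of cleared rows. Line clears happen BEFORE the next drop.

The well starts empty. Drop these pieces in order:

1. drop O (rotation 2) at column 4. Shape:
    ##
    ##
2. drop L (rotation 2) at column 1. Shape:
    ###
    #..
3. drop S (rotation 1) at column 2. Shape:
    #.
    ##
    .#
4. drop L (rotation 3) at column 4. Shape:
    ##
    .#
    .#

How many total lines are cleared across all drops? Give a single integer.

Answer: 0

Derivation:
Drop 1: O rot2 at col 4 lands with bottom-row=0; cleared 0 line(s) (total 0); column heights now [0 0 0 0 2 2], max=2
Drop 2: L rot2 at col 1 lands with bottom-row=0; cleared 0 line(s) (total 0); column heights now [0 2 2 2 2 2], max=2
Drop 3: S rot1 at col 2 lands with bottom-row=2; cleared 0 line(s) (total 0); column heights now [0 2 5 4 2 2], max=5
Drop 4: L rot3 at col 4 lands with bottom-row=2; cleared 0 line(s) (total 0); column heights now [0 2 5 4 5 5], max=5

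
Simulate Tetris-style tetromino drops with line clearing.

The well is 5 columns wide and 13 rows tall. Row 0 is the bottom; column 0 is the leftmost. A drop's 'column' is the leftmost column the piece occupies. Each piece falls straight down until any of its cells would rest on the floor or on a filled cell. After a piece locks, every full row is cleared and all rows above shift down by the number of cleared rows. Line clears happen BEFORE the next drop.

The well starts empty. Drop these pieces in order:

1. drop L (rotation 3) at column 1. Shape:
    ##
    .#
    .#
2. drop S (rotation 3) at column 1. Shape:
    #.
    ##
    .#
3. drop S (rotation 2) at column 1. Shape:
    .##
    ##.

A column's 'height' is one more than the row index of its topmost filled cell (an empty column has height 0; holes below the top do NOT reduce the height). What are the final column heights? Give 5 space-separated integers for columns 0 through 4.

Drop 1: L rot3 at col 1 lands with bottom-row=0; cleared 0 line(s) (total 0); column heights now [0 3 3 0 0], max=3
Drop 2: S rot3 at col 1 lands with bottom-row=3; cleared 0 line(s) (total 0); column heights now [0 6 5 0 0], max=6
Drop 3: S rot2 at col 1 lands with bottom-row=6; cleared 0 line(s) (total 0); column heights now [0 7 8 8 0], max=8

Answer: 0 7 8 8 0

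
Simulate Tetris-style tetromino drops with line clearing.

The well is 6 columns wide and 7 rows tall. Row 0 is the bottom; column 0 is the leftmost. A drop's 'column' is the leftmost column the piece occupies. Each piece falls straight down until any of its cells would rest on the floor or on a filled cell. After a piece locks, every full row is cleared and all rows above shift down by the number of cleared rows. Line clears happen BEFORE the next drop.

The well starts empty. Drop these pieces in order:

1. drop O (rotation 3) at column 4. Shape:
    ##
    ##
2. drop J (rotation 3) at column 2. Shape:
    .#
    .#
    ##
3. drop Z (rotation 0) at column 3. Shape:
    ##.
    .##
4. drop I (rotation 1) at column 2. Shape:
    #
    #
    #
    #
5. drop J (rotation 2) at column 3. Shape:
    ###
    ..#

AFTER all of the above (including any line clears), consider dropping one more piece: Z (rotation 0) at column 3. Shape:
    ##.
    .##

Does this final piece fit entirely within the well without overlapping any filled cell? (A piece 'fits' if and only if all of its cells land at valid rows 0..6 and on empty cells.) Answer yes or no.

Drop 1: O rot3 at col 4 lands with bottom-row=0; cleared 0 line(s) (total 0); column heights now [0 0 0 0 2 2], max=2
Drop 2: J rot3 at col 2 lands with bottom-row=0; cleared 0 line(s) (total 0); column heights now [0 0 1 3 2 2], max=3
Drop 3: Z rot0 at col 3 lands with bottom-row=2; cleared 0 line(s) (total 0); column heights now [0 0 1 4 4 3], max=4
Drop 4: I rot1 at col 2 lands with bottom-row=1; cleared 0 line(s) (total 0); column heights now [0 0 5 4 4 3], max=5
Drop 5: J rot2 at col 3 lands with bottom-row=3; cleared 0 line(s) (total 0); column heights now [0 0 5 5 5 5], max=5
Test piece Z rot0 at col 3 (width 3): heights before test = [0 0 5 5 5 5]; fits = True

Answer: yes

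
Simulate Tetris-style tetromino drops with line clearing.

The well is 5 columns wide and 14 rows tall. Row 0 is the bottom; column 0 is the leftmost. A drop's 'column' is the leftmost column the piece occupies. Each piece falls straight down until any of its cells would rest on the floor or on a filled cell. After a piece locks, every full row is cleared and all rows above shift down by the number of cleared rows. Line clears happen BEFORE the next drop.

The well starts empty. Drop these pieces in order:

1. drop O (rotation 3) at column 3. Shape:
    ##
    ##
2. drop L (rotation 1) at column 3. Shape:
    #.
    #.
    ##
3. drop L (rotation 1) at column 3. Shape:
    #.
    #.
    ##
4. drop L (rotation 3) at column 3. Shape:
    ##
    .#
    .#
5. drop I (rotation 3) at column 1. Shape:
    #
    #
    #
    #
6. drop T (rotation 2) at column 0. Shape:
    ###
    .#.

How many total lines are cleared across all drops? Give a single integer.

Drop 1: O rot3 at col 3 lands with bottom-row=0; cleared 0 line(s) (total 0); column heights now [0 0 0 2 2], max=2
Drop 2: L rot1 at col 3 lands with bottom-row=2; cleared 0 line(s) (total 0); column heights now [0 0 0 5 3], max=5
Drop 3: L rot1 at col 3 lands with bottom-row=5; cleared 0 line(s) (total 0); column heights now [0 0 0 8 6], max=8
Drop 4: L rot3 at col 3 lands with bottom-row=6; cleared 0 line(s) (total 0); column heights now [0 0 0 9 9], max=9
Drop 5: I rot3 at col 1 lands with bottom-row=0; cleared 0 line(s) (total 0); column heights now [0 4 0 9 9], max=9
Drop 6: T rot2 at col 0 lands with bottom-row=4; cleared 1 line(s) (total 1); column heights now [0 5 0 8 8], max=8

Answer: 1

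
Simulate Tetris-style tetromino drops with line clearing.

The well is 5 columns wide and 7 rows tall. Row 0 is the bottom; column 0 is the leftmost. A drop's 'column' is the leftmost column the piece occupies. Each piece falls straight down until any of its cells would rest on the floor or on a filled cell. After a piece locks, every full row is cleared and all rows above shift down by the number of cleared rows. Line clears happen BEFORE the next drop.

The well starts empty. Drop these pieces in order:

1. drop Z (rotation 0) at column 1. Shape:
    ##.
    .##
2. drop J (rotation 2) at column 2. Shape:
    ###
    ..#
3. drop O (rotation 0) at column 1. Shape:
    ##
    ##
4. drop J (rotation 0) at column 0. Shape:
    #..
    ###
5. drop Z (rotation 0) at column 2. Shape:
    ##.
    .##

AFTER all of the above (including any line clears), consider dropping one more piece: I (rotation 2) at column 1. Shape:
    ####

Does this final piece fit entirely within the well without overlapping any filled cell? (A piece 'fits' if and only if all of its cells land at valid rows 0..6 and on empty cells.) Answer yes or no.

Drop 1: Z rot0 at col 1 lands with bottom-row=0; cleared 0 line(s) (total 0); column heights now [0 2 2 1 0], max=2
Drop 2: J rot2 at col 2 lands with bottom-row=1; cleared 0 line(s) (total 0); column heights now [0 2 3 3 3], max=3
Drop 3: O rot0 at col 1 lands with bottom-row=3; cleared 0 line(s) (total 0); column heights now [0 5 5 3 3], max=5
Drop 4: J rot0 at col 0 lands with bottom-row=5; cleared 0 line(s) (total 0); column heights now [7 6 6 3 3], max=7
Drop 5: Z rot0 at col 2 lands with bottom-row=5; cleared 1 line(s) (total 1); column heights now [6 5 6 6 3], max=6
Test piece I rot2 at col 1 (width 4): heights before test = [6 5 6 6 3]; fits = True

Answer: yes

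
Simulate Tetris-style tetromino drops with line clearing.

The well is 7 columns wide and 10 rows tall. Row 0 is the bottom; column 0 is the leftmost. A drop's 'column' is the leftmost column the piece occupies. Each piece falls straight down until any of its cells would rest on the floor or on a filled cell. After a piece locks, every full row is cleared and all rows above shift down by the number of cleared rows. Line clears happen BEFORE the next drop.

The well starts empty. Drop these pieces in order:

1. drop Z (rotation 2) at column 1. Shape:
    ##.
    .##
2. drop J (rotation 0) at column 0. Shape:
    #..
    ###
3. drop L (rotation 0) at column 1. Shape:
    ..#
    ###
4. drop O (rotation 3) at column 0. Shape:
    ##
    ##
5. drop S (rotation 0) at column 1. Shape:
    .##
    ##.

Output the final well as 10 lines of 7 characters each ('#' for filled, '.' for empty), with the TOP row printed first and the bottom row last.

Answer: .......
.......
..##...
.##....
##.....
##.#...
####...
###....
.##....
..##...

Derivation:
Drop 1: Z rot2 at col 1 lands with bottom-row=0; cleared 0 line(s) (total 0); column heights now [0 2 2 1 0 0 0], max=2
Drop 2: J rot0 at col 0 lands with bottom-row=2; cleared 0 line(s) (total 0); column heights now [4 3 3 1 0 0 0], max=4
Drop 3: L rot0 at col 1 lands with bottom-row=3; cleared 0 line(s) (total 0); column heights now [4 4 4 5 0 0 0], max=5
Drop 4: O rot3 at col 0 lands with bottom-row=4; cleared 0 line(s) (total 0); column heights now [6 6 4 5 0 0 0], max=6
Drop 5: S rot0 at col 1 lands with bottom-row=6; cleared 0 line(s) (total 0); column heights now [6 7 8 8 0 0 0], max=8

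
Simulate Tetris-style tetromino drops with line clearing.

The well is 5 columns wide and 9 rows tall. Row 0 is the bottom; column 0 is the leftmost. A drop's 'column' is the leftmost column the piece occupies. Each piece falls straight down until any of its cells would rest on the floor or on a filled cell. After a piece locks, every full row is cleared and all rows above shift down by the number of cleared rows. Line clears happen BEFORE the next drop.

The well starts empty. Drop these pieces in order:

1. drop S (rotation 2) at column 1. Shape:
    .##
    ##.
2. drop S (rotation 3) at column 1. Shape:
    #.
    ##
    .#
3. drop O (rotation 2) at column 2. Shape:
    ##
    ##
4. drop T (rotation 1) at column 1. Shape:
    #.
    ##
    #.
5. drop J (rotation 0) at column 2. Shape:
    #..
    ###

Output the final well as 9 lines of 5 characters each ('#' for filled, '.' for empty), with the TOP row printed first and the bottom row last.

Drop 1: S rot2 at col 1 lands with bottom-row=0; cleared 0 line(s) (total 0); column heights now [0 1 2 2 0], max=2
Drop 2: S rot3 at col 1 lands with bottom-row=2; cleared 0 line(s) (total 0); column heights now [0 5 4 2 0], max=5
Drop 3: O rot2 at col 2 lands with bottom-row=4; cleared 0 line(s) (total 0); column heights now [0 5 6 6 0], max=6
Drop 4: T rot1 at col 1 lands with bottom-row=5; cleared 0 line(s) (total 0); column heights now [0 8 7 6 0], max=8
Drop 5: J rot0 at col 2 lands with bottom-row=7; cleared 0 line(s) (total 0); column heights now [0 8 9 8 8], max=9

Answer: ..#..
.####
.##..
.###.
.###.
.##..
..#..
..##.
.##..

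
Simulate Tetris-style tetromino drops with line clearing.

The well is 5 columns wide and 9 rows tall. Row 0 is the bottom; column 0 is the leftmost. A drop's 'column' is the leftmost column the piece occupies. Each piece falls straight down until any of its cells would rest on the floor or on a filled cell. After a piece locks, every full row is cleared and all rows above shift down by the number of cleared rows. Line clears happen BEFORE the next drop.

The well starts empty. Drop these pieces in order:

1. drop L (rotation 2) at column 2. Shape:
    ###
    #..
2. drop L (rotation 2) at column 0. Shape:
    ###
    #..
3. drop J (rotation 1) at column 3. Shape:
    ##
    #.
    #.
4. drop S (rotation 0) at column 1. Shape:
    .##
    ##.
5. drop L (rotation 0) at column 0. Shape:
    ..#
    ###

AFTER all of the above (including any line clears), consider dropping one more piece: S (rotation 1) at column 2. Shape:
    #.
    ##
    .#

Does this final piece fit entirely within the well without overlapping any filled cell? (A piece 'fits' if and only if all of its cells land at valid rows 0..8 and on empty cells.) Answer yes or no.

Answer: no

Derivation:
Drop 1: L rot2 at col 2 lands with bottom-row=0; cleared 0 line(s) (total 0); column heights now [0 0 2 2 2], max=2
Drop 2: L rot2 at col 0 lands with bottom-row=1; cleared 0 line(s) (total 0); column heights now [3 3 3 2 2], max=3
Drop 3: J rot1 at col 3 lands with bottom-row=2; cleared 0 line(s) (total 0); column heights now [3 3 3 5 5], max=5
Drop 4: S rot0 at col 1 lands with bottom-row=4; cleared 0 line(s) (total 0); column heights now [3 5 6 6 5], max=6
Drop 5: L rot0 at col 0 lands with bottom-row=6; cleared 0 line(s) (total 0); column heights now [7 7 8 6 5], max=8
Test piece S rot1 at col 2 (width 2): heights before test = [7 7 8 6 5]; fits = False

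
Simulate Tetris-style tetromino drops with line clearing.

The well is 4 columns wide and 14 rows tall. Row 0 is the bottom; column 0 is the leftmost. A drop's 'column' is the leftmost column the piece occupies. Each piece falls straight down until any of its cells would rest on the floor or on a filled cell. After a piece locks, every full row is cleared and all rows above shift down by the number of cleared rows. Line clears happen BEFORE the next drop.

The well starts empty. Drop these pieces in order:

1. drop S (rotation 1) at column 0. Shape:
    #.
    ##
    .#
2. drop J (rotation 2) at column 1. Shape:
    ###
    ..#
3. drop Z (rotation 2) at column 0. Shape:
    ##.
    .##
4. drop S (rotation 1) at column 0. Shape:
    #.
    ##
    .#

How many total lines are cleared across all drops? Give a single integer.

Answer: 1

Derivation:
Drop 1: S rot1 at col 0 lands with bottom-row=0; cleared 0 line(s) (total 0); column heights now [3 2 0 0], max=3
Drop 2: J rot2 at col 1 lands with bottom-row=1; cleared 1 line(s) (total 1); column heights now [2 2 0 2], max=2
Drop 3: Z rot2 at col 0 lands with bottom-row=2; cleared 0 line(s) (total 1); column heights now [4 4 3 2], max=4
Drop 4: S rot1 at col 0 lands with bottom-row=4; cleared 0 line(s) (total 1); column heights now [7 6 3 2], max=7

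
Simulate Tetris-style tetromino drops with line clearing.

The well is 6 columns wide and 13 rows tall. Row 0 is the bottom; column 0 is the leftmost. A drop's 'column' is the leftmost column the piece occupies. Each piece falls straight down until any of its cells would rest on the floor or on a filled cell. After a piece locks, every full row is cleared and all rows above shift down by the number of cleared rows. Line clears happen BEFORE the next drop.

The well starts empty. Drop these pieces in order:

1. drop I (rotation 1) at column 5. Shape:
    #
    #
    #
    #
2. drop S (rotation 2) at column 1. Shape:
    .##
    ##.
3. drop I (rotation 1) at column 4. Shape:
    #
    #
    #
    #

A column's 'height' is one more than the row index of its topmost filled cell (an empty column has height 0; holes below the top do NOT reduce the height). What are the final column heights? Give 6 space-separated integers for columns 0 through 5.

Drop 1: I rot1 at col 5 lands with bottom-row=0; cleared 0 line(s) (total 0); column heights now [0 0 0 0 0 4], max=4
Drop 2: S rot2 at col 1 lands with bottom-row=0; cleared 0 line(s) (total 0); column heights now [0 1 2 2 0 4], max=4
Drop 3: I rot1 at col 4 lands with bottom-row=0; cleared 0 line(s) (total 0); column heights now [0 1 2 2 4 4], max=4

Answer: 0 1 2 2 4 4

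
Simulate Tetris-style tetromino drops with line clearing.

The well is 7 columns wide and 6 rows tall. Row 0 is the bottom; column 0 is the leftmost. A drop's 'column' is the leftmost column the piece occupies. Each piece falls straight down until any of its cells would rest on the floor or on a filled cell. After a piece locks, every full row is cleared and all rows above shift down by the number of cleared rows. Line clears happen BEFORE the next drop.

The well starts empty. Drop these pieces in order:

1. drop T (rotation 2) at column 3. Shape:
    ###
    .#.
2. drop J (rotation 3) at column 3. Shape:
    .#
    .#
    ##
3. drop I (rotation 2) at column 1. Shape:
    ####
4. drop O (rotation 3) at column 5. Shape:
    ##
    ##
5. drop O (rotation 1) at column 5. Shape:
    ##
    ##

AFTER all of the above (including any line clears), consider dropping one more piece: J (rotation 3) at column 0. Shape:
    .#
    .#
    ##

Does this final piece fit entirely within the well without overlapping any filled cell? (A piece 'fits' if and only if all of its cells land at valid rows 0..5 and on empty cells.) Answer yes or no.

Drop 1: T rot2 at col 3 lands with bottom-row=0; cleared 0 line(s) (total 0); column heights now [0 0 0 2 2 2 0], max=2
Drop 2: J rot3 at col 3 lands with bottom-row=2; cleared 0 line(s) (total 0); column heights now [0 0 0 3 5 2 0], max=5
Drop 3: I rot2 at col 1 lands with bottom-row=5; cleared 0 line(s) (total 0); column heights now [0 6 6 6 6 2 0], max=6
Drop 4: O rot3 at col 5 lands with bottom-row=2; cleared 0 line(s) (total 0); column heights now [0 6 6 6 6 4 4], max=6
Drop 5: O rot1 at col 5 lands with bottom-row=4; cleared 0 line(s) (total 0); column heights now [0 6 6 6 6 6 6], max=6
Test piece J rot3 at col 0 (width 2): heights before test = [0 6 6 6 6 6 6]; fits = False

Answer: no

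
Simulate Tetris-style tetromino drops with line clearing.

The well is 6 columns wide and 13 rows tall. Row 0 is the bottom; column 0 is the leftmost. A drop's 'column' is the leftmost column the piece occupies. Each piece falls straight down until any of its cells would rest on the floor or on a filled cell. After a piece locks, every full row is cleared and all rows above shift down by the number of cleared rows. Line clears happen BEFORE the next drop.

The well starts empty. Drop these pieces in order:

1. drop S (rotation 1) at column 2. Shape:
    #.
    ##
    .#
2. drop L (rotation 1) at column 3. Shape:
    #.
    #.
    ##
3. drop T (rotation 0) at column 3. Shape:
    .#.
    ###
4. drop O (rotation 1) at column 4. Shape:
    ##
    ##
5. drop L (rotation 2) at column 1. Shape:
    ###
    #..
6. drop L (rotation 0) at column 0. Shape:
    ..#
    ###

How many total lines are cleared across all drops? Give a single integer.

Answer: 0

Derivation:
Drop 1: S rot1 at col 2 lands with bottom-row=0; cleared 0 line(s) (total 0); column heights now [0 0 3 2 0 0], max=3
Drop 2: L rot1 at col 3 lands with bottom-row=2; cleared 0 line(s) (total 0); column heights now [0 0 3 5 3 0], max=5
Drop 3: T rot0 at col 3 lands with bottom-row=5; cleared 0 line(s) (total 0); column heights now [0 0 3 6 7 6], max=7
Drop 4: O rot1 at col 4 lands with bottom-row=7; cleared 0 line(s) (total 0); column heights now [0 0 3 6 9 9], max=9
Drop 5: L rot2 at col 1 lands with bottom-row=5; cleared 0 line(s) (total 0); column heights now [0 7 7 7 9 9], max=9
Drop 6: L rot0 at col 0 lands with bottom-row=7; cleared 0 line(s) (total 0); column heights now [8 8 9 7 9 9], max=9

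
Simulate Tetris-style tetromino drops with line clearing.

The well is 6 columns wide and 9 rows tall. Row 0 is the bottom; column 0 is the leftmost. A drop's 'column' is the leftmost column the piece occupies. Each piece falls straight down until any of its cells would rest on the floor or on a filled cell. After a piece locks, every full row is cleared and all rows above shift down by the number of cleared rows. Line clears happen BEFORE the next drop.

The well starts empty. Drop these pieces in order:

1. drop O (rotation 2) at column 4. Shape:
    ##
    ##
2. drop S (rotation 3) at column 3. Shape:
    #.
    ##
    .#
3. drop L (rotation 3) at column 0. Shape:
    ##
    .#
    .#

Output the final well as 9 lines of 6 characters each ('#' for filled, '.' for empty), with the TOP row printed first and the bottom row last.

Answer: ......
......
......
......
...#..
...##.
##..#.
.#..##
.#..##

Derivation:
Drop 1: O rot2 at col 4 lands with bottom-row=0; cleared 0 line(s) (total 0); column heights now [0 0 0 0 2 2], max=2
Drop 2: S rot3 at col 3 lands with bottom-row=2; cleared 0 line(s) (total 0); column heights now [0 0 0 5 4 2], max=5
Drop 3: L rot3 at col 0 lands with bottom-row=0; cleared 0 line(s) (total 0); column heights now [3 3 0 5 4 2], max=5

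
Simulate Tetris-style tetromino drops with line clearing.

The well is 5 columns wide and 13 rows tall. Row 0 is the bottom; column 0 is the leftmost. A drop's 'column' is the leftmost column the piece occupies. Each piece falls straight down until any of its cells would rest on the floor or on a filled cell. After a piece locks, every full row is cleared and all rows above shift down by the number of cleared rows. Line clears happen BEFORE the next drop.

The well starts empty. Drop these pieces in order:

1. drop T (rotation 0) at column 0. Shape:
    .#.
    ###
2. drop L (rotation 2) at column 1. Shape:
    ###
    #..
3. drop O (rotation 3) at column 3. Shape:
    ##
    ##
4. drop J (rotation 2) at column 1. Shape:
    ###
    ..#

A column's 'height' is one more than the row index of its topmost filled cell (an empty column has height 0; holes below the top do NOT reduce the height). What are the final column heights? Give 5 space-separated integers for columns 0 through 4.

Drop 1: T rot0 at col 0 lands with bottom-row=0; cleared 0 line(s) (total 0); column heights now [1 2 1 0 0], max=2
Drop 2: L rot2 at col 1 lands with bottom-row=2; cleared 0 line(s) (total 0); column heights now [1 4 4 4 0], max=4
Drop 3: O rot3 at col 3 lands with bottom-row=4; cleared 0 line(s) (total 0); column heights now [1 4 4 6 6], max=6
Drop 4: J rot2 at col 1 lands with bottom-row=6; cleared 0 line(s) (total 0); column heights now [1 8 8 8 6], max=8

Answer: 1 8 8 8 6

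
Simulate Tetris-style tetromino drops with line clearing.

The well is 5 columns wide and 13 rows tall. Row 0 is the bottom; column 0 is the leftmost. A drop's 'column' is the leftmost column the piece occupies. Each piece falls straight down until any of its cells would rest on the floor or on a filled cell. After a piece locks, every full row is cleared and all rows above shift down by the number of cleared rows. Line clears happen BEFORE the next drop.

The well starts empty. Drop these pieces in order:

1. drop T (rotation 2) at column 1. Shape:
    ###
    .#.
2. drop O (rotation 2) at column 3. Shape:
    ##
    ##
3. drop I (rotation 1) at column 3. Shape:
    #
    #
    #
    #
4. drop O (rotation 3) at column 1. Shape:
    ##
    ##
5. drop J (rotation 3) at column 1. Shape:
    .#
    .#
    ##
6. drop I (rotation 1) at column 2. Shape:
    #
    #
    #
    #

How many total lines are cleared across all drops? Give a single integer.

Answer: 0

Derivation:
Drop 1: T rot2 at col 1 lands with bottom-row=0; cleared 0 line(s) (total 0); column heights now [0 2 2 2 0], max=2
Drop 2: O rot2 at col 3 lands with bottom-row=2; cleared 0 line(s) (total 0); column heights now [0 2 2 4 4], max=4
Drop 3: I rot1 at col 3 lands with bottom-row=4; cleared 0 line(s) (total 0); column heights now [0 2 2 8 4], max=8
Drop 4: O rot3 at col 1 lands with bottom-row=2; cleared 0 line(s) (total 0); column heights now [0 4 4 8 4], max=8
Drop 5: J rot3 at col 1 lands with bottom-row=4; cleared 0 line(s) (total 0); column heights now [0 5 7 8 4], max=8
Drop 6: I rot1 at col 2 lands with bottom-row=7; cleared 0 line(s) (total 0); column heights now [0 5 11 8 4], max=11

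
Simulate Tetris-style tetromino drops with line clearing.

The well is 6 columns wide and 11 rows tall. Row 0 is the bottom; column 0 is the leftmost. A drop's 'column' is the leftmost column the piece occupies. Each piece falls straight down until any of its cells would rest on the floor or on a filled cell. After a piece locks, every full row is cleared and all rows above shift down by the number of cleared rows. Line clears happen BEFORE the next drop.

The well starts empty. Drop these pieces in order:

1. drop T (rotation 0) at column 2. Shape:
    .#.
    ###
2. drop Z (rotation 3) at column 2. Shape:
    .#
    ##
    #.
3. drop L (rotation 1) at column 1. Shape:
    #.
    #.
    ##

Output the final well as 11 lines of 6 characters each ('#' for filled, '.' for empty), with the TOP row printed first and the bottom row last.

Answer: ......
......
......
......
......
.#....
.#....
.###..
..##..
..##..
..###.

Derivation:
Drop 1: T rot0 at col 2 lands with bottom-row=0; cleared 0 line(s) (total 0); column heights now [0 0 1 2 1 0], max=2
Drop 2: Z rot3 at col 2 lands with bottom-row=1; cleared 0 line(s) (total 0); column heights now [0 0 3 4 1 0], max=4
Drop 3: L rot1 at col 1 lands with bottom-row=3; cleared 0 line(s) (total 0); column heights now [0 6 4 4 1 0], max=6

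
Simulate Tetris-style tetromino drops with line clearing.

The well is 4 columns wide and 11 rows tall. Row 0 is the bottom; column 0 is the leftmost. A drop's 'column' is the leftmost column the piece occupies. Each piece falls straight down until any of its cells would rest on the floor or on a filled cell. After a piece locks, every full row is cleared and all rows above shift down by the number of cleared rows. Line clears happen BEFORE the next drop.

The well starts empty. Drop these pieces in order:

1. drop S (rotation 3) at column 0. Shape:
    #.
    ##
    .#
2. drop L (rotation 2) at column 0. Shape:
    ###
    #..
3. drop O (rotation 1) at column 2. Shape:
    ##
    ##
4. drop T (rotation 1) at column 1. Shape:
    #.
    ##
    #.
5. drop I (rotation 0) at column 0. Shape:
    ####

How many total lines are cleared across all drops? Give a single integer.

Answer: 1

Derivation:
Drop 1: S rot3 at col 0 lands with bottom-row=0; cleared 0 line(s) (total 0); column heights now [3 2 0 0], max=3
Drop 2: L rot2 at col 0 lands with bottom-row=3; cleared 0 line(s) (total 0); column heights now [5 5 5 0], max=5
Drop 3: O rot1 at col 2 lands with bottom-row=5; cleared 0 line(s) (total 0); column heights now [5 5 7 7], max=7
Drop 4: T rot1 at col 1 lands with bottom-row=6; cleared 0 line(s) (total 0); column heights now [5 9 8 7], max=9
Drop 5: I rot0 at col 0 lands with bottom-row=9; cleared 1 line(s) (total 1); column heights now [5 9 8 7], max=9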